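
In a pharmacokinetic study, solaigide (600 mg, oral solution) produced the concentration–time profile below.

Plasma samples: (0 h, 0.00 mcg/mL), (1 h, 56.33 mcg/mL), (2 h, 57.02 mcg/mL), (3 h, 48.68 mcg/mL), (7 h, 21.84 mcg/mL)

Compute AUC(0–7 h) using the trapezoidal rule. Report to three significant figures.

AUC = 279 mcg/mL·h

Trapezoidal AUC_0→7:
  [0→1]: (0.00+56.33)/2 × 1 = 28.165
  [1→2]: (56.33+57.02)/2 × 1 = 56.675
  [2→3]: (57.02+48.68)/2 × 1 = 52.85
  [3→7]: (48.68+21.84)/2 × 4 = 141.04
  Sum = 278.73 mcg/mL·h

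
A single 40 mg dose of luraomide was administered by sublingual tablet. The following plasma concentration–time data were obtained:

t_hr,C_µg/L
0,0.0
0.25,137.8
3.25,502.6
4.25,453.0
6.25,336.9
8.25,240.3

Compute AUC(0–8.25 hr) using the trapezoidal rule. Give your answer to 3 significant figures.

AUC = 2820 µg/L·hr

Trapezoidal AUC_0→8.25:
  [0→0.25]: (0.0+137.8)/2 × 0.25 = 17.225
  [0.25→3.25]: (137.8+502.6)/2 × 3 = 960.6
  [3.25→4.25]: (502.6+453.0)/2 × 1 = 477.8
  [4.25→6.25]: (453.0+336.9)/2 × 2 = 789.9
  [6.25→8.25]: (336.9+240.3)/2 × 2 = 577.2
  Sum = 2822.725 µg/L·hr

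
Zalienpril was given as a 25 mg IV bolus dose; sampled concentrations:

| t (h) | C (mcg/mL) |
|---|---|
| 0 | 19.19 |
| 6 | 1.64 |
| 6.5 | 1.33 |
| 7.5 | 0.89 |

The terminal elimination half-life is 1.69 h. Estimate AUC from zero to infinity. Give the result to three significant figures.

Trapezoidal AUC_0→7.5:
  [0→6]: (19.19+1.64)/2 × 6 = 62.49
  [6→6.5]: (1.64+1.33)/2 × 0.5 = 0.7425
  [6.5→7.5]: (1.33+0.89)/2 × 1 = 1.11
  Sum = 64.3425 mcg/mL·h
k_e = ln2 / t½ = 0.693147 / 1.69 = 0.4101 h^-1
Extrapolated tail: C_last / k_e = 0.89 / 0.4101 = 2.170
AUC_0→∞ = 64.3425 + 2.170 = 66.5125 mcg/mL·h

AUC = 66.5 mcg/mL·h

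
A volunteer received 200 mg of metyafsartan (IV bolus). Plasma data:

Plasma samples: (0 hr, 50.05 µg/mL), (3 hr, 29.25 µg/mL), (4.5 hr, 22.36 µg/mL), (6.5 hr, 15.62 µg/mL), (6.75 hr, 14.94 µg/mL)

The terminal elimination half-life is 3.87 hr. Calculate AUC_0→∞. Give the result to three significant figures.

Trapezoidal AUC_0→6.75:
  [0→3]: (50.05+29.25)/2 × 3 = 118.95
  [3→4.5]: (29.25+22.36)/2 × 1.5 = 38.7075
  [4.5→6.5]: (22.36+15.62)/2 × 2 = 37.98
  [6.5→6.75]: (15.62+14.94)/2 × 0.25 = 3.82
  Sum = 199.4575 µg/mL·hr
k_e = ln2 / t½ = 0.693147 / 3.87 = 0.1791 hr^-1
Extrapolated tail: C_last / k_e = 14.94 / 0.1791 = 83.417
AUC_0→∞ = 199.4575 + 83.417 = 282.8745 µg/mL·hr

AUC = 283 µg/mL·hr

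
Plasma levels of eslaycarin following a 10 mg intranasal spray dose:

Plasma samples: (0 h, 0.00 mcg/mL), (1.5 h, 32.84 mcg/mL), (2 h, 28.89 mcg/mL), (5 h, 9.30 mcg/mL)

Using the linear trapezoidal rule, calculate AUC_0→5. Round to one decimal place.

AUC = 97.3 mcg/mL·h

Trapezoidal AUC_0→5:
  [0→1.5]: (0.00+32.84)/2 × 1.5 = 24.63
  [1.5→2]: (32.84+28.89)/2 × 0.5 = 15.4325
  [2→5]: (28.89+9.30)/2 × 3 = 57.285
  Sum = 97.3475 mcg/mL·h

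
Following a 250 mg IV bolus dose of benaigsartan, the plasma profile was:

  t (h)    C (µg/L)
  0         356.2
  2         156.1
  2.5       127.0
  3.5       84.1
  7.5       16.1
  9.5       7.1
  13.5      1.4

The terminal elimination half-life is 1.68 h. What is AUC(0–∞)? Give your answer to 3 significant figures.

AUC = 933 µg/L·h

Trapezoidal AUC_0→13.5:
  [0→2]: (356.2+156.1)/2 × 2 = 512.3
  [2→2.5]: (156.1+127.0)/2 × 0.5 = 70.775
  [2.5→3.5]: (127.0+84.1)/2 × 1 = 105.55
  [3.5→7.5]: (84.1+16.1)/2 × 4 = 200.4
  [7.5→9.5]: (16.1+7.1)/2 × 2 = 23.2
  [9.5→13.5]: (7.1+1.4)/2 × 4 = 17.0
  Sum = 929.225 µg/L·h
k_e = ln2 / t½ = 0.693147 / 1.68 = 0.4126 h^-1
Extrapolated tail: C_last / k_e = 1.4 / 0.4126 = 3.393
AUC_0→∞ = 929.225 + 3.393 = 932.618 µg/L·h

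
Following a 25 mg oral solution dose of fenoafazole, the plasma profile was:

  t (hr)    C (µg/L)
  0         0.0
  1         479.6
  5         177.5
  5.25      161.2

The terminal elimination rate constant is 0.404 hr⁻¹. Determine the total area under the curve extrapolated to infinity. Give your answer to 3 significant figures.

Trapezoidal AUC_0→5.25:
  [0→1]: (0.0+479.6)/2 × 1 = 239.8
  [1→5]: (479.6+177.5)/2 × 4 = 1314.2
  [5→5.25]: (177.5+161.2)/2 × 0.25 = 42.3375
  Sum = 1596.3375 µg/L·hr
Extrapolated tail: C_last / k_e = 161.2 / 0.404 = 399.010
AUC_0→∞ = 1596.3375 + 399.010 = 1995.3475 µg/L·hr

AUC = 2000 µg/L·hr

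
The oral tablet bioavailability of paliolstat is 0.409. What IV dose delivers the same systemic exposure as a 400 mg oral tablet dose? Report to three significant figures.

Systemic exposure from an extravascular dose = F × D_ev, so the equivalent IV dose is F × D_ev.
D_iv = F × D_ev = 0.409 × 400 = 163.6 mg

D_iv = 164 mg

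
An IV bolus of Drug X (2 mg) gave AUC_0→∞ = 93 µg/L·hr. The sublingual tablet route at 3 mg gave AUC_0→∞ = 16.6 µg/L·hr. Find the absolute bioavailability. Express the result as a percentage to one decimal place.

F = 11.9%

F = (AUC_ev / D_ev) / (AUC_iv / D_iv)
  = (16.6/3) / (93/2)
  = 5.53333 / 46.5 = 0.1190
  = 11.90%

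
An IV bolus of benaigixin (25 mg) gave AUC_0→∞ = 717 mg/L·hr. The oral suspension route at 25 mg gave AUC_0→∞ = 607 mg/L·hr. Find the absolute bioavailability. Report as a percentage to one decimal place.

F = (AUC_ev / D_ev) / (AUC_iv / D_iv)
  = (607/25) / (717/25)
  = 24.28 / 28.68 = 0.8466
  = 84.66%

F = 84.7%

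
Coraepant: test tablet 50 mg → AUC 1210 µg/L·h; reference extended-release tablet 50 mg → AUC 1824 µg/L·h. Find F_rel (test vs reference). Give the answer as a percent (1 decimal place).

F_rel = (AUC_test/D_test) / (AUC_ref/D_ref)
      = (1210/50) / (1824/50)
      = 24.2 / 36.48 = 0.6634 = 66.34%

F_rel = 66.3%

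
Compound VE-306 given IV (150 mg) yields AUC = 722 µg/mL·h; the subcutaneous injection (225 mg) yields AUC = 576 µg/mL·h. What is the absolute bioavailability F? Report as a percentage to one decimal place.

F = (AUC_ev / D_ev) / (AUC_iv / D_iv)
  = (576/225) / (722/150)
  = 2.56 / 4.81333 = 0.5319
  = 53.19%

F = 53.2%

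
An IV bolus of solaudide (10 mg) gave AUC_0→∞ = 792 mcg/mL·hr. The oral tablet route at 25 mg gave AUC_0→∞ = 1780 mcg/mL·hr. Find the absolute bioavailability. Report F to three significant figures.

F = 0.899

F = (AUC_ev / D_ev) / (AUC_iv / D_iv)
  = (1780/25) / (792/10)
  = 71.2 / 79.2 = 0.8990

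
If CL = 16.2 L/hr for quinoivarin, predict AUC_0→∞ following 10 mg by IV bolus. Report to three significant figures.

AUC = 0.617 mg/L·hr

AUC_0→∞ = Dose_iv / CL
        = 10 / 16.2 = 0.617284 mg/L·hr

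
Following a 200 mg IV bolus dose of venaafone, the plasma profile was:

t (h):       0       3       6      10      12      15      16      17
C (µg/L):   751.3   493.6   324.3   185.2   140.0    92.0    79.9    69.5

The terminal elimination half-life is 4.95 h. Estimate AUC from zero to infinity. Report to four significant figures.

Trapezoidal AUC_0→17:
  [0→3]: (751.3+493.6)/2 × 3 = 1867.35
  [3→6]: (493.6+324.3)/2 × 3 = 1226.85
  [6→10]: (324.3+185.2)/2 × 4 = 1019.0
  [10→12]: (185.2+140.0)/2 × 2 = 325.2
  [12→15]: (140.0+92.0)/2 × 3 = 348.0
  [15→16]: (92.0+79.9)/2 × 1 = 85.95
  [16→17]: (79.9+69.5)/2 × 1 = 74.7
  Sum = 4947.05 µg/L·h
k_e = ln2 / t½ = 0.693147 / 4.95 = 0.1400 h^-1
Extrapolated tail: C_last / k_e = 69.5 / 0.14 = 496.429
AUC_0→∞ = 4947.05 + 496.429 = 5443.479 µg/L·h

AUC = 5443 µg/L·h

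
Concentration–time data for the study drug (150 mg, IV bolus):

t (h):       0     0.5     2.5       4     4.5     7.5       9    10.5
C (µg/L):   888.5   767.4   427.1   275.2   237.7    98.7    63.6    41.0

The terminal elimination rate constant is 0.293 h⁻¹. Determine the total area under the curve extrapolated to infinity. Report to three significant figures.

Trapezoidal AUC_0→10.5:
  [0→0.5]: (888.5+767.4)/2 × 0.5 = 413.975
  [0.5→2.5]: (767.4+427.1)/2 × 2 = 1194.5
  [2.5→4]: (427.1+275.2)/2 × 1.5 = 526.725
  [4→4.5]: (275.2+237.7)/2 × 0.5 = 128.225
  [4.5→7.5]: (237.7+98.7)/2 × 3 = 504.6
  [7.5→9]: (98.7+63.6)/2 × 1.5 = 121.725
  [9→10.5]: (63.6+41.0)/2 × 1.5 = 78.45
  Sum = 2968.2 µg/L·h
Extrapolated tail: C_last / k_e = 41.0 / 0.293 = 139.932
AUC_0→∞ = 2968.2 + 139.932 = 3108.132 µg/L·h

AUC = 3110 µg/L·h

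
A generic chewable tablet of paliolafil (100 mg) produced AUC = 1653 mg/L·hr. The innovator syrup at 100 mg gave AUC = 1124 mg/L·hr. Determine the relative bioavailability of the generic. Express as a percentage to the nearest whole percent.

F_rel = (AUC_test/D_test) / (AUC_ref/D_ref)
      = (1653/100) / (1124/100)
      = 16.53 / 11.24 = 1.4706 = 147.06%

F_rel = 147%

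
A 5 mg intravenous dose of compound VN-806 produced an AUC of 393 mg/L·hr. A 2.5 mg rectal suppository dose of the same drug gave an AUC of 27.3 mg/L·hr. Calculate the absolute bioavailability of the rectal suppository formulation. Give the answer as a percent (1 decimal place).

F = (AUC_ev / D_ev) / (AUC_iv / D_iv)
  = (27.3/2.5) / (393/5)
  = 10.92 / 78.6 = 0.1389
  = 13.89%

F = 13.9%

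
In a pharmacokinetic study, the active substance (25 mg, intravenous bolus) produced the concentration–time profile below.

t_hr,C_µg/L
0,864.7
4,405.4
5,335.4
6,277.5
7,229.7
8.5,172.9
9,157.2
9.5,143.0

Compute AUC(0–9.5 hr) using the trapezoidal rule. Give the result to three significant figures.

AUC = 3930 µg/L·hr

Trapezoidal AUC_0→9.5:
  [0→4]: (864.7+405.4)/2 × 4 = 2540.2
  [4→5]: (405.4+335.4)/2 × 1 = 370.4
  [5→6]: (335.4+277.5)/2 × 1 = 306.45
  [6→7]: (277.5+229.7)/2 × 1 = 253.6
  [7→8.5]: (229.7+172.9)/2 × 1.5 = 301.95
  [8.5→9]: (172.9+157.2)/2 × 0.5 = 82.525
  [9→9.5]: (157.2+143.0)/2 × 0.5 = 75.05
  Sum = 3930.175 µg/L·hr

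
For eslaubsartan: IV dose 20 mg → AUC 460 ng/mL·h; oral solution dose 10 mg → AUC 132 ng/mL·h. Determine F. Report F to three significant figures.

F = 0.574

F = (AUC_ev / D_ev) / (AUC_iv / D_iv)
  = (132/10) / (460/20)
  = 13.2 / 23 = 0.5739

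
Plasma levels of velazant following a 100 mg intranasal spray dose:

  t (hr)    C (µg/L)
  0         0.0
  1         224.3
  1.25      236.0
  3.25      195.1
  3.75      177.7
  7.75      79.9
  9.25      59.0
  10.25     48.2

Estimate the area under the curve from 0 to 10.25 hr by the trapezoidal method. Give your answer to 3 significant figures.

Trapezoidal AUC_0→10.25:
  [0→1]: (0.0+224.3)/2 × 1 = 112.15
  [1→1.25]: (224.3+236.0)/2 × 0.25 = 57.5375
  [1.25→3.25]: (236.0+195.1)/2 × 2 = 431.1
  [3.25→3.75]: (195.1+177.7)/2 × 0.5 = 93.2
  [3.75→7.75]: (177.7+79.9)/2 × 4 = 515.2
  [7.75→9.25]: (79.9+59.0)/2 × 1.5 = 104.175
  [9.25→10.25]: (59.0+48.2)/2 × 1 = 53.6
  Sum = 1366.9625 µg/L·hr

AUC = 1370 µg/L·hr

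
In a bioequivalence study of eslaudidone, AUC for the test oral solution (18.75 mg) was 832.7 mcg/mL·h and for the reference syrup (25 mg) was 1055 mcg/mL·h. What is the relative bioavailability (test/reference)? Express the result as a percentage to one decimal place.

F_rel = (AUC_test/D_test) / (AUC_ref/D_ref)
      = (832.7/18.75) / (1055/25)
      = 44.4107 / 42.2 = 1.0524 = 105.24%

F_rel = 105.2%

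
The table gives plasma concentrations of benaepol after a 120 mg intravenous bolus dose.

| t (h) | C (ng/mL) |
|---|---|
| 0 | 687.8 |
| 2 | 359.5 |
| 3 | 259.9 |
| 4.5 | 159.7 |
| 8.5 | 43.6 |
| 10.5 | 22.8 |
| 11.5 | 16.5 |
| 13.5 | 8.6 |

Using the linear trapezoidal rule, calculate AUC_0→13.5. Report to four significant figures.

Trapezoidal AUC_0→13.5:
  [0→2]: (687.8+359.5)/2 × 2 = 1047.3
  [2→3]: (359.5+259.9)/2 × 1 = 309.7
  [3→4.5]: (259.9+159.7)/2 × 1.5 = 314.7
  [4.5→8.5]: (159.7+43.6)/2 × 4 = 406.6
  [8.5→10.5]: (43.6+22.8)/2 × 2 = 66.4
  [10.5→11.5]: (22.8+16.5)/2 × 1 = 19.65
  [11.5→13.5]: (16.5+8.6)/2 × 2 = 25.1
  Sum = 2189.45 ng/mL·h

AUC = 2189 ng/mL·h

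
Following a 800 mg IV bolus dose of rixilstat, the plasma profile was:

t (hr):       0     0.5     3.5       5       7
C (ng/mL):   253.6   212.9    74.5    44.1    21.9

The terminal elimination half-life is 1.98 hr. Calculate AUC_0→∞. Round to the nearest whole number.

AUC = 765 ng/mL·hr

Trapezoidal AUC_0→7:
  [0→0.5]: (253.6+212.9)/2 × 0.5 = 116.625
  [0.5→3.5]: (212.9+74.5)/2 × 3 = 431.1
  [3.5→5]: (74.5+44.1)/2 × 1.5 = 88.95
  [5→7]: (44.1+21.9)/2 × 2 = 66.0
  Sum = 702.675 ng/mL·hr
k_e = ln2 / t½ = 0.693147 / 1.98 = 0.3501 hr^-1
Extrapolated tail: C_last / k_e = 21.9 / 0.3501 = 62.554
AUC_0→∞ = 702.675 + 62.554 = 765.229 ng/mL·hr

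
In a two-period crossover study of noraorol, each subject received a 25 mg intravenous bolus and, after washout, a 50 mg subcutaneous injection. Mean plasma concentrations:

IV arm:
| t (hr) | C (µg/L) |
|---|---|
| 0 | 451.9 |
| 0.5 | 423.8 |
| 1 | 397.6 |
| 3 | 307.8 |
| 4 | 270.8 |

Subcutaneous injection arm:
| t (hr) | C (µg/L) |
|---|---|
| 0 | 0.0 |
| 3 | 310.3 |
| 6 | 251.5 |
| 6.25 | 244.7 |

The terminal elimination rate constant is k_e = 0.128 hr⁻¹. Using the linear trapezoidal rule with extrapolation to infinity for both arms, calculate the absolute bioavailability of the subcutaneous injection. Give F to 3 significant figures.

Trapezoidal AUC_0→4 (IV):
  [0→0.5]: (451.9+423.8)/2 × 0.5 = 218.925
  [0.5→1]: (423.8+397.6)/2 × 0.5 = 205.35
  [1→3]: (397.6+307.8)/2 × 2 = 705.4
  [3→4]: (307.8+270.8)/2 × 1 = 289.3
  Sum = 1418.975 µg/L·hr
IV tail: 270.8/0.128 = 2115.625; AUC_iv,0→∞ = 1418.975 + 2115.625 = 3534.6 µg/L·hr
Trapezoidal AUC_0→6.25 (subcutaneous injection):
  [0→3]: (0.0+310.3)/2 × 3 = 465.45
  [3→6]: (310.3+251.5)/2 × 3 = 842.7
  [6→6.25]: (251.5+244.7)/2 × 0.25 = 62.025
  Sum = 1370.175 µg/L·hr
subcutaneous injection tail: 244.7/0.128 = 1911.719; AUC_ev,0→∞ = 1370.175 + 1911.719 = 3281.894 µg/L·hr
F = (AUC_ev/D_ev)/(AUC_iv/D_iv) = (3281.894/50)/(3534.6/25) = 65.63788/141.384 = 0.4643

F = 0.464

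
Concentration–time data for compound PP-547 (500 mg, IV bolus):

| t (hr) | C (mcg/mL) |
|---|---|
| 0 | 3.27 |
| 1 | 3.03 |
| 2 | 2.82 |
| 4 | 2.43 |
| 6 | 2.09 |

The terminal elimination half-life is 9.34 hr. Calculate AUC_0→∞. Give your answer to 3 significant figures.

AUC = 44.0 mcg/mL·hr

Trapezoidal AUC_0→6:
  [0→1]: (3.27+3.03)/2 × 1 = 3.15
  [1→2]: (3.03+2.82)/2 × 1 = 2.925
  [2→4]: (2.82+2.43)/2 × 2 = 5.25
  [4→6]: (2.43+2.09)/2 × 2 = 4.52
  Sum = 15.845 mcg/mL·hr
k_e = ln2 / t½ = 0.693147 / 9.34 = 0.0742 hr^-1
Extrapolated tail: C_last / k_e = 2.09 / 0.0742 = 28.167
AUC_0→∞ = 15.845 + 28.167 = 44.012 mcg/mL·hr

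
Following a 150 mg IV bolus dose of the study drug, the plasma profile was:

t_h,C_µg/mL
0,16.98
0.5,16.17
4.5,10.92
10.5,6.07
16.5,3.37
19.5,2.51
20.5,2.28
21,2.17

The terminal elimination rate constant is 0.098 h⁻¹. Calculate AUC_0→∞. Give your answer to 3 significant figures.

AUC = 176 µg/mL·h

Trapezoidal AUC_0→21:
  [0→0.5]: (16.98+16.17)/2 × 0.5 = 8.2875
  [0.5→4.5]: (16.17+10.92)/2 × 4 = 54.18
  [4.5→10.5]: (10.92+6.07)/2 × 6 = 50.97
  [10.5→16.5]: (6.07+3.37)/2 × 6 = 28.32
  [16.5→19.5]: (3.37+2.51)/2 × 3 = 8.82
  [19.5→20.5]: (2.51+2.28)/2 × 1 = 2.395
  [20.5→21]: (2.28+2.17)/2 × 0.5 = 1.1125
  Sum = 154.085 µg/mL·h
Extrapolated tail: C_last / k_e = 2.17 / 0.098 = 22.143
AUC_0→∞ = 154.085 + 22.143 = 176.228 µg/mL·h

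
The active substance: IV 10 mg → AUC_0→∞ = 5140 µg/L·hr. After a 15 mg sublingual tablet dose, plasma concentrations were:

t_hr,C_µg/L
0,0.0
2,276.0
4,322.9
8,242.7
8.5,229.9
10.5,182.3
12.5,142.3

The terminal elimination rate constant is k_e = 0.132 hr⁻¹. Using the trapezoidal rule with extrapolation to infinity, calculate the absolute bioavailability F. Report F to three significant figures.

F = 0.511

Trapezoidal AUC_0→12.5 (sublingual tablet):
  [0→2]: (0.0+276.0)/2 × 2 = 276.0
  [2→4]: (276.0+322.9)/2 × 2 = 598.9
  [4→8]: (322.9+242.7)/2 × 4 = 1131.2
  [8→8.5]: (242.7+229.9)/2 × 0.5 = 118.15
  [8.5→10.5]: (229.9+182.3)/2 × 2 = 412.2
  [10.5→12.5]: (182.3+142.3)/2 × 2 = 324.6
  Sum = 2861.05 µg/L·hr
Tail: C_last/k_e = 142.3/0.132 = 1078.030
AUC_0→∞ (sublingual tablet) = 2861.05 + 1078.030 = 3939.08 µg/L·hr
F = (AUC_ev/D_ev)/(AUC_iv/D_iv) = (3939.08/15)/(5140/10) = 262.605/514 = 0.5109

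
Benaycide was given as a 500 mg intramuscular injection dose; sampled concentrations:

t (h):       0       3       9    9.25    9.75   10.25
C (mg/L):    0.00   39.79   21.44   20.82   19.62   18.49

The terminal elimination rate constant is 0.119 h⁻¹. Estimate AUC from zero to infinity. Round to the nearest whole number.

AUC = 424 mg/L·h

Trapezoidal AUC_0→10.25:
  [0→3]: (0.00+39.79)/2 × 3 = 59.685
  [3→9]: (39.79+21.44)/2 × 6 = 183.69
  [9→9.25]: (21.44+20.82)/2 × 0.25 = 5.2825
  [9.25→9.75]: (20.82+19.62)/2 × 0.5 = 10.11
  [9.75→10.25]: (19.62+18.49)/2 × 0.5 = 9.5275
  Sum = 268.295 mg/L·h
Extrapolated tail: C_last / k_e = 18.49 / 0.119 = 155.378
AUC_0→∞ = 268.295 + 155.378 = 423.673 mg/L·h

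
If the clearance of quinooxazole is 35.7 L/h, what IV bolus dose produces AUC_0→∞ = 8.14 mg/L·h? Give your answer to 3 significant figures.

Dose_iv = CL × AUC_0→∞
     = 35.7 × 8.14 = 290.598 mg

Dose = 291 mg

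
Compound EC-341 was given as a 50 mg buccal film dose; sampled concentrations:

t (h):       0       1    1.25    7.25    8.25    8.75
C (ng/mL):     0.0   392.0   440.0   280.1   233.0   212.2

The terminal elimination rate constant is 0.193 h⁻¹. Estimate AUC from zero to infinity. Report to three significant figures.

Trapezoidal AUC_0→8.75:
  [0→1]: (0.0+392.0)/2 × 1 = 196.0
  [1→1.25]: (392.0+440.0)/2 × 0.25 = 104.0
  [1.25→7.25]: (440.0+280.1)/2 × 6 = 2160.3
  [7.25→8.25]: (280.1+233.0)/2 × 1 = 256.55
  [8.25→8.75]: (233.0+212.2)/2 × 0.5 = 111.3
  Sum = 2828.15 ng/mL·h
Extrapolated tail: C_last / k_e = 212.2 / 0.193 = 1099.482
AUC_0→∞ = 2828.15 + 1099.482 = 3927.632 ng/mL·h

AUC = 3930 ng/mL·h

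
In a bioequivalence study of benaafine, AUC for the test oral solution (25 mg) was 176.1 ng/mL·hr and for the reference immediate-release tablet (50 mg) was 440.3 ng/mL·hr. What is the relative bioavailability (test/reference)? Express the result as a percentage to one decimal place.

F_rel = (AUC_test/D_test) / (AUC_ref/D_ref)
      = (176.1/25) / (440.3/50)
      = 7.044 / 8.806 = 0.7999 = 79.99%

F_rel = 80.0%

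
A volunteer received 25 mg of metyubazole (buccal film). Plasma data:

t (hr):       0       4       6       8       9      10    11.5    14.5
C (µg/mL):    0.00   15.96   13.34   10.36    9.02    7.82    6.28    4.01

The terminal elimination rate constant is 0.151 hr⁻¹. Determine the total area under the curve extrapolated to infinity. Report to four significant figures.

Trapezoidal AUC_0→14.5:
  [0→4]: (0.00+15.96)/2 × 4 = 31.92
  [4→6]: (15.96+13.34)/2 × 2 = 29.3
  [6→8]: (13.34+10.36)/2 × 2 = 23.7
  [8→9]: (10.36+9.02)/2 × 1 = 9.69
  [9→10]: (9.02+7.82)/2 × 1 = 8.42
  [10→11.5]: (7.82+6.28)/2 × 1.5 = 10.575
  [11.5→14.5]: (6.28+4.01)/2 × 3 = 15.435
  Sum = 129.04 µg/mL·hr
Extrapolated tail: C_last / k_e = 4.01 / 0.151 = 26.556
AUC_0→∞ = 129.04 + 26.556 = 155.596 µg/mL·hr

AUC = 155.6 µg/mL·hr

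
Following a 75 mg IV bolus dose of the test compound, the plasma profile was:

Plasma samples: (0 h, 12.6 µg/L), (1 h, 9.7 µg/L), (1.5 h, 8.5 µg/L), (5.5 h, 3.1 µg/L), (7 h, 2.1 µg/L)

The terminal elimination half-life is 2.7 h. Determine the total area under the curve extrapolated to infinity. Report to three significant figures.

Trapezoidal AUC_0→7:
  [0→1]: (12.6+9.7)/2 × 1 = 11.15
  [1→1.5]: (9.7+8.5)/2 × 0.5 = 4.55
  [1.5→5.5]: (8.5+3.1)/2 × 4 = 23.2
  [5.5→7]: (3.1+2.1)/2 × 1.5 = 3.9
  Sum = 42.8 µg/L·h
k_e = ln2 / t½ = 0.693147 / 2.7 = 0.2567 h^-1
Extrapolated tail: C_last / k_e = 2.1 / 0.2567 = 8.181
AUC_0→∞ = 42.8 + 8.181 = 50.981 µg/L·h

AUC = 51.0 µg/L·h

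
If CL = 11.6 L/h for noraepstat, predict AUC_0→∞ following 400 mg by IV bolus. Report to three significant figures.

AUC = 34.5 mg/L·h

AUC_0→∞ = Dose_iv / CL
        = 400 / 11.6 = 34.4828 mg/L·h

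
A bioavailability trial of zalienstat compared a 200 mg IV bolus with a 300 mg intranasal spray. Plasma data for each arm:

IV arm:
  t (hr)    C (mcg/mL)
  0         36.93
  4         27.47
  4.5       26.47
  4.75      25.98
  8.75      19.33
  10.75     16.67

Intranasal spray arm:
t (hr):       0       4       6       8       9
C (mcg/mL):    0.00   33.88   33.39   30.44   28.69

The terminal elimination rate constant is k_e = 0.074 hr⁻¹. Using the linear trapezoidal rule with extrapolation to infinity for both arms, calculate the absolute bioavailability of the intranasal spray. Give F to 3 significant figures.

F = 0.820

Trapezoidal AUC_0→10.75 (IV):
  [0→4]: (36.93+27.47)/2 × 4 = 128.8
  [4→4.5]: (27.47+26.47)/2 × 0.5 = 13.485
  [4.5→4.75]: (26.47+25.98)/2 × 0.25 = 6.55625
  [4.75→8.75]: (25.98+19.33)/2 × 4 = 90.62
  [8.75→10.75]: (19.33+16.67)/2 × 2 = 36.0
  Sum = 275.46125 mcg/mL·hr
IV tail: 16.67/0.074 = 225.270; AUC_iv,0→∞ = 275.46125 + 225.270 = 500.73125 mcg/mL·hr
Trapezoidal AUC_0→9 (intranasal spray):
  [0→4]: (0.00+33.88)/2 × 4 = 67.76
  [4→6]: (33.88+33.39)/2 × 2 = 67.27
  [6→8]: (33.39+30.44)/2 × 2 = 63.83
  [8→9]: (30.44+28.69)/2 × 1 = 29.565
  Sum = 228.425 mcg/mL·hr
intranasal spray tail: 28.69/0.074 = 387.703; AUC_ev,0→∞ = 228.425 + 387.703 = 616.128 mcg/mL·hr
F = (AUC_ev/D_ev)/(AUC_iv/D_iv) = (616.128/300)/(500.73125/200) = 2.05376/2.50366 = 0.8203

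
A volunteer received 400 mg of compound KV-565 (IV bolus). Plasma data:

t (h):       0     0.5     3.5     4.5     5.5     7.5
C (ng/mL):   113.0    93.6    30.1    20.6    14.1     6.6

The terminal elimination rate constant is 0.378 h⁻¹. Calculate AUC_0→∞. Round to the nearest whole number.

AUC = 318 ng/mL·h

Trapezoidal AUC_0→7.5:
  [0→0.5]: (113.0+93.6)/2 × 0.5 = 51.65
  [0.5→3.5]: (93.6+30.1)/2 × 3 = 185.55
  [3.5→4.5]: (30.1+20.6)/2 × 1 = 25.35
  [4.5→5.5]: (20.6+14.1)/2 × 1 = 17.35
  [5.5→7.5]: (14.1+6.6)/2 × 2 = 20.7
  Sum = 300.6 ng/mL·h
Extrapolated tail: C_last / k_e = 6.6 / 0.378 = 17.460
AUC_0→∞ = 300.6 + 17.460 = 318.06 ng/mL·h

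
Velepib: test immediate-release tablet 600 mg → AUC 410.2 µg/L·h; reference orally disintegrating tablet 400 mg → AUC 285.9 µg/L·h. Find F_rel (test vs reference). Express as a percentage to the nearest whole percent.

F_rel = 96%

F_rel = (AUC_test/D_test) / (AUC_ref/D_ref)
      = (410.2/600) / (285.9/400)
      = 0.683667 / 0.71475 = 0.9565 = 95.65%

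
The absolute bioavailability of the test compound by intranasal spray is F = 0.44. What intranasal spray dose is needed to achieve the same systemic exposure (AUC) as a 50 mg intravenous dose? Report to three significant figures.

D_intranasal = 114 mg

For equal systemic exposure: F × D_ev = D_iv
D_ev = D_iv / F = 50 / 0.44 = 113.636 mg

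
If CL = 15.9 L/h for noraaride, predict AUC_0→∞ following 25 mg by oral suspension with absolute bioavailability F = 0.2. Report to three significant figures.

AUC = 0.314 mg/L·h

AUC_0→∞ = F × Dose / CL
        = 0.2 × 25 / 15.9 = 0.314465 mg/L·h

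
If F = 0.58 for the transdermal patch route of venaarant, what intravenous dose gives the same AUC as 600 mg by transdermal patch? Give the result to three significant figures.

Systemic exposure from an extravascular dose = F × D_ev, so the equivalent IV dose is F × D_ev.
D_iv = F × D_ev = 0.58 × 600 = 348 mg

D_iv = 348 mg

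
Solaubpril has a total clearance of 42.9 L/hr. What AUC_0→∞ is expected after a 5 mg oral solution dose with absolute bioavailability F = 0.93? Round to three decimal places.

AUC_0→∞ = F × Dose / CL
        = 0.93 × 5 / 42.9 = 0.108392 mg/L·hr

AUC = 0.108 mg/L·hr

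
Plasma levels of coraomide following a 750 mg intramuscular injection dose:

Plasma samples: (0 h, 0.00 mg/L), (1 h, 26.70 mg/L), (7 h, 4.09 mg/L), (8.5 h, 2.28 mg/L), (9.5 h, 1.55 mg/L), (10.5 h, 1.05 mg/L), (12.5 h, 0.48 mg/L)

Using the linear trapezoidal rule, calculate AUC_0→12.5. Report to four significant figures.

AUC = 115.2 mg/L·h

Trapezoidal AUC_0→12.5:
  [0→1]: (0.00+26.70)/2 × 1 = 13.35
  [1→7]: (26.70+4.09)/2 × 6 = 92.37
  [7→8.5]: (4.09+2.28)/2 × 1.5 = 4.7775
  [8.5→9.5]: (2.28+1.55)/2 × 1 = 1.915
  [9.5→10.5]: (1.55+1.05)/2 × 1 = 1.3
  [10.5→12.5]: (1.05+0.48)/2 × 2 = 1.53
  Sum = 115.2425 mg/L·h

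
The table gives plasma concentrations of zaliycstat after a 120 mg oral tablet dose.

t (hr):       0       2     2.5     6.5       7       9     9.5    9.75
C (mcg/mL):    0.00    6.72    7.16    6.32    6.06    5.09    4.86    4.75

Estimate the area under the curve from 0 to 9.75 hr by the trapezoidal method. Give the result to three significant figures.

AUC = 55.1 mcg/mL·hr

Trapezoidal AUC_0→9.75:
  [0→2]: (0.00+6.72)/2 × 2 = 6.72
  [2→2.5]: (6.72+7.16)/2 × 0.5 = 3.47
  [2.5→6.5]: (7.16+6.32)/2 × 4 = 26.96
  [6.5→7]: (6.32+6.06)/2 × 0.5 = 3.095
  [7→9]: (6.06+5.09)/2 × 2 = 11.15
  [9→9.5]: (5.09+4.86)/2 × 0.5 = 2.4875
  [9.5→9.75]: (4.86+4.75)/2 × 0.25 = 1.20125
  Sum = 55.08375 mcg/mL·hr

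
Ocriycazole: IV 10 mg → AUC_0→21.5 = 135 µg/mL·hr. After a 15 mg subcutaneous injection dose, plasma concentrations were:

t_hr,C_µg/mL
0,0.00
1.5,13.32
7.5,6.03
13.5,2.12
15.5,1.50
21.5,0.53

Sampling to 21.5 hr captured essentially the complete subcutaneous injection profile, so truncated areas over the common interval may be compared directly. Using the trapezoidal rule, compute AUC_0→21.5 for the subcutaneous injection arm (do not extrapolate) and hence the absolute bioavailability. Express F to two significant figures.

F = 0.50

Trapezoidal AUC_0→21.5 (subcutaneous injection):
  [0→1.5]: (0.00+13.32)/2 × 1.5 = 9.99
  [1.5→7.5]: (13.32+6.03)/2 × 6 = 58.05
  [7.5→13.5]: (6.03+2.12)/2 × 6 = 24.45
  [13.5→15.5]: (2.12+1.50)/2 × 2 = 3.62
  [15.5→21.5]: (1.50+0.53)/2 × 6 = 6.09
  Sum = 102.2 µg/mL·hr
F = (AUC_ev/D_ev)/(AUC_iv/D_iv) = (102.2/15)/(135/10) = 6.81333/13.5 = 0.5047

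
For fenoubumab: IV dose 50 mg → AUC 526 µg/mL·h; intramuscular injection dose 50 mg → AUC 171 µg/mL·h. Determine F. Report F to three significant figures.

F = (AUC_ev / D_ev) / (AUC_iv / D_iv)
  = (171/50) / (526/50)
  = 3.42 / 10.52 = 0.3251

F = 0.325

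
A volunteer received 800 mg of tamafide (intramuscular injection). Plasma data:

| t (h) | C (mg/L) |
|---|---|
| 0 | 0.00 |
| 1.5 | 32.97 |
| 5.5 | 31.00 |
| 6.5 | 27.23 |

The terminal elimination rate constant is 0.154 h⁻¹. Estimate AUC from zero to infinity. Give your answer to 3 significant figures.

Trapezoidal AUC_0→6.5:
  [0→1.5]: (0.00+32.97)/2 × 1.5 = 24.7275
  [1.5→5.5]: (32.97+31.00)/2 × 4 = 127.94
  [5.5→6.5]: (31.00+27.23)/2 × 1 = 29.115
  Sum = 181.7825 mg/L·h
Extrapolated tail: C_last / k_e = 27.23 / 0.154 = 176.818
AUC_0→∞ = 181.7825 + 176.818 = 358.6005 mg/L·h

AUC = 359 mg/L·h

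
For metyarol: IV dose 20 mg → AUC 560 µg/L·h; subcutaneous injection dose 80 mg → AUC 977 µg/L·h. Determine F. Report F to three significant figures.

F = 0.436

F = (AUC_ev / D_ev) / (AUC_iv / D_iv)
  = (977/80) / (560/20)
  = 12.2125 / 28 = 0.4362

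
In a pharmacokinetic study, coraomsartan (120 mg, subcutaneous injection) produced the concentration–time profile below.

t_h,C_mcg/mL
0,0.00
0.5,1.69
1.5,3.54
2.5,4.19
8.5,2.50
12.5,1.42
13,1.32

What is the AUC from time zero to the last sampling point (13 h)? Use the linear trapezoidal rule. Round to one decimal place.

AUC = 35.5 mcg/mL·h

Trapezoidal AUC_0→13:
  [0→0.5]: (0.00+1.69)/2 × 0.5 = 0.4225
  [0.5→1.5]: (1.69+3.54)/2 × 1 = 2.615
  [1.5→2.5]: (3.54+4.19)/2 × 1 = 3.865
  [2.5→8.5]: (4.19+2.50)/2 × 6 = 20.07
  [8.5→12.5]: (2.50+1.42)/2 × 4 = 7.84
  [12.5→13]: (1.42+1.32)/2 × 0.5 = 0.685
  Sum = 35.4975 mcg/mL·h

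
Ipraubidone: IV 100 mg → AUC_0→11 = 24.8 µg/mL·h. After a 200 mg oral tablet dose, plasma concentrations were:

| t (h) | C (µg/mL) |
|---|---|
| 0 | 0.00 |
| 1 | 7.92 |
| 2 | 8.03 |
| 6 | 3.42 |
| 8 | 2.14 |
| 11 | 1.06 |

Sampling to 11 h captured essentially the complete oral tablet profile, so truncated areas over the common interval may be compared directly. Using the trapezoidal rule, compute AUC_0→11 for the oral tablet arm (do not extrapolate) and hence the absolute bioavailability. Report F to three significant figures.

Trapezoidal AUC_0→11 (oral tablet):
  [0→1]: (0.00+7.92)/2 × 1 = 3.96
  [1→2]: (7.92+8.03)/2 × 1 = 7.975
  [2→6]: (8.03+3.42)/2 × 4 = 22.9
  [6→8]: (3.42+2.14)/2 × 2 = 5.56
  [8→11]: (2.14+1.06)/2 × 3 = 4.8
  Sum = 45.195 µg/mL·h
F = (AUC_ev/D_ev)/(AUC_iv/D_iv) = (45.195/200)/(24.8/100) = 0.225975/0.248 = 0.9112

F = 0.911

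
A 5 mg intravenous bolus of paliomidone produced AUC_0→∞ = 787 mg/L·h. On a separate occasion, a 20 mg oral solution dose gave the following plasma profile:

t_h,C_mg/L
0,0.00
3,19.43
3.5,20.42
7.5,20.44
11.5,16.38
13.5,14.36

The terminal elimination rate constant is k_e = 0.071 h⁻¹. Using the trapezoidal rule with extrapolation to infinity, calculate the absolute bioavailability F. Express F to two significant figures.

Trapezoidal AUC_0→13.5 (oral solution):
  [0→3]: (0.00+19.43)/2 × 3 = 29.145
  [3→3.5]: (19.43+20.42)/2 × 0.5 = 9.9625
  [3.5→7.5]: (20.42+20.44)/2 × 4 = 81.72
  [7.5→11.5]: (20.44+16.38)/2 × 4 = 73.64
  [11.5→13.5]: (16.38+14.36)/2 × 2 = 30.74
  Sum = 225.2075 mg/L·h
Tail: C_last/k_e = 14.36/0.071 = 202.254
AUC_0→∞ (oral solution) = 225.2075 + 202.254 = 427.4615 mg/L·h
F = (AUC_ev/D_ev)/(AUC_iv/D_iv) = (427.4615/20)/(787/5) = 21.373075/157.4 = 0.1358

F = 0.14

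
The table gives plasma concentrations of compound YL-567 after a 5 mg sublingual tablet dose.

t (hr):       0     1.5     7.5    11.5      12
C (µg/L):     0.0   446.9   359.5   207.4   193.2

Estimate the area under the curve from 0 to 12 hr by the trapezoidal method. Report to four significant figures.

AUC = 3988 µg/L·hr

Trapezoidal AUC_0→12:
  [0→1.5]: (0.0+446.9)/2 × 1.5 = 335.175
  [1.5→7.5]: (446.9+359.5)/2 × 6 = 2419.2
  [7.5→11.5]: (359.5+207.4)/2 × 4 = 1133.8
  [11.5→12]: (207.4+193.2)/2 × 0.5 = 100.15
  Sum = 3988.325 µg/L·hr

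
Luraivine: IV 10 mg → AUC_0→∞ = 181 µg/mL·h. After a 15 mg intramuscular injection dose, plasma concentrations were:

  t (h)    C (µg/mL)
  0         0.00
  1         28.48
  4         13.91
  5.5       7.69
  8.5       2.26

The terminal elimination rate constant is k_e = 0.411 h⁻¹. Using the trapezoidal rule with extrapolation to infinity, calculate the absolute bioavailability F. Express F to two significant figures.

F = 0.42

Trapezoidal AUC_0→8.5 (intramuscular injection):
  [0→1]: (0.00+28.48)/2 × 1 = 14.24
  [1→4]: (28.48+13.91)/2 × 3 = 63.585
  [4→5.5]: (13.91+7.69)/2 × 1.5 = 16.2
  [5.5→8.5]: (7.69+2.26)/2 × 3 = 14.925
  Sum = 108.95 µg/mL·h
Tail: C_last/k_e = 2.26/0.411 = 5.499
AUC_0→∞ (intramuscular injection) = 108.95 + 5.499 = 114.449 µg/mL·h
F = (AUC_ev/D_ev)/(AUC_iv/D_iv) = (114.449/15)/(181/10) = 7.62993/18.1 = 0.4215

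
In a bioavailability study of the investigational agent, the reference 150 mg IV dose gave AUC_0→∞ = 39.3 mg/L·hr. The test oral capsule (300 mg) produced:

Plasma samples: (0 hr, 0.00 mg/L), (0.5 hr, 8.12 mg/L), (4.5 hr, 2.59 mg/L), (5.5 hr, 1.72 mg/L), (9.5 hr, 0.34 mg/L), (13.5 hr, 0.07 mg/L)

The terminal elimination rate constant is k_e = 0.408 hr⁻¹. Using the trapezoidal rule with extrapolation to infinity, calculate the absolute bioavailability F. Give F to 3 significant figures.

Trapezoidal AUC_0→13.5 (oral capsule):
  [0→0.5]: (0.00+8.12)/2 × 0.5 = 2.03
  [0.5→4.5]: (8.12+2.59)/2 × 4 = 21.42
  [4.5→5.5]: (2.59+1.72)/2 × 1 = 2.155
  [5.5→9.5]: (1.72+0.34)/2 × 4 = 4.12
  [9.5→13.5]: (0.34+0.07)/2 × 4 = 0.82
  Sum = 30.545 mg/L·hr
Tail: C_last/k_e = 0.07/0.408 = 0.172
AUC_0→∞ (oral capsule) = 30.545 + 0.172 = 30.717 mg/L·hr
F = (AUC_ev/D_ev)/(AUC_iv/D_iv) = (30.717/300)/(39.3/150) = 0.10239/0.262 = 0.3908

F = 0.391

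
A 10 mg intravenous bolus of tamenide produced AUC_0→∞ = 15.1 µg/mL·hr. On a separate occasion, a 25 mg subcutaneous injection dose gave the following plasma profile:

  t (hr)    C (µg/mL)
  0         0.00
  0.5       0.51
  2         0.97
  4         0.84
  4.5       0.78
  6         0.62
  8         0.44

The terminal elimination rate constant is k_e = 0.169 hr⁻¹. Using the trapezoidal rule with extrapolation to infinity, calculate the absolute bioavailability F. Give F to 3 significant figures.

Trapezoidal AUC_0→8 (subcutaneous injection):
  [0→0.5]: (0.00+0.51)/2 × 0.5 = 0.1275
  [0.5→2]: (0.51+0.97)/2 × 1.5 = 1.11
  [2→4]: (0.97+0.84)/2 × 2 = 1.81
  [4→4.5]: (0.84+0.78)/2 × 0.5 = 0.405
  [4.5→6]: (0.78+0.62)/2 × 1.5 = 1.05
  [6→8]: (0.62+0.44)/2 × 2 = 1.06
  Sum = 5.5625 µg/mL·hr
Tail: C_last/k_e = 0.44/0.169 = 2.604
AUC_0→∞ (subcutaneous injection) = 5.5625 + 2.604 = 8.1665 µg/mL·hr
F = (AUC_ev/D_ev)/(AUC_iv/D_iv) = (8.1665/25)/(15.1/10) = 0.32666/1.51 = 0.2163

F = 0.216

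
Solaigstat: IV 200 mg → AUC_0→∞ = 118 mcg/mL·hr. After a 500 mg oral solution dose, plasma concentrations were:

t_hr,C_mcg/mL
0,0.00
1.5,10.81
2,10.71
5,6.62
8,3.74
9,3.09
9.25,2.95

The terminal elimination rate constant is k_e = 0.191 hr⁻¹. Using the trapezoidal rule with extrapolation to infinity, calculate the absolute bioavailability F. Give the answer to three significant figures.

Trapezoidal AUC_0→9.25 (oral solution):
  [0→1.5]: (0.00+10.81)/2 × 1.5 = 8.1075
  [1.5→2]: (10.81+10.71)/2 × 0.5 = 5.38
  [2→5]: (10.71+6.62)/2 × 3 = 25.995
  [5→8]: (6.62+3.74)/2 × 3 = 15.54
  [8→9]: (3.74+3.09)/2 × 1 = 3.415
  [9→9.25]: (3.09+2.95)/2 × 0.25 = 0.755
  Sum = 59.1925 mcg/mL·hr
Tail: C_last/k_e = 2.95/0.191 = 15.445
AUC_0→∞ (oral solution) = 59.1925 + 15.445 = 74.6375 mcg/mL·hr
F = (AUC_ev/D_ev)/(AUC_iv/D_iv) = (74.6375/500)/(118/200) = 0.149275/0.59 = 0.2530

F = 0.253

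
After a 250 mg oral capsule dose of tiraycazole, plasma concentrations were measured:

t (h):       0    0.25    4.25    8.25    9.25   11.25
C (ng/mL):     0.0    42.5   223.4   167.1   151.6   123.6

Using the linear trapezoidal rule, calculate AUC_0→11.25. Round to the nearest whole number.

AUC = 1753 ng/mL·h

Trapezoidal AUC_0→11.25:
  [0→0.25]: (0.0+42.5)/2 × 0.25 = 5.3125
  [0.25→4.25]: (42.5+223.4)/2 × 4 = 531.8
  [4.25→8.25]: (223.4+167.1)/2 × 4 = 781.0
  [8.25→9.25]: (167.1+151.6)/2 × 1 = 159.35
  [9.25→11.25]: (151.6+123.6)/2 × 2 = 275.2
  Sum = 1752.6625 ng/mL·h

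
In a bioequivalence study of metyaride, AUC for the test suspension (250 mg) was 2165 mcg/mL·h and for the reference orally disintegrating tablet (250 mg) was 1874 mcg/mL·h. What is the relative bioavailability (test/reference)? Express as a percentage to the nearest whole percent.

F_rel = 116%

F_rel = (AUC_test/D_test) / (AUC_ref/D_ref)
      = (2165/250) / (1874/250)
      = 8.66 / 7.496 = 1.1553 = 115.53%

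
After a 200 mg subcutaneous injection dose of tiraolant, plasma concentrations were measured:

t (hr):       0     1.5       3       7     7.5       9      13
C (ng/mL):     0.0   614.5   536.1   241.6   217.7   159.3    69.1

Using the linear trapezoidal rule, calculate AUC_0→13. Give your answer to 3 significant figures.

AUC = 3730 ng/mL·hr

Trapezoidal AUC_0→13:
  [0→1.5]: (0.0+614.5)/2 × 1.5 = 460.875
  [1.5→3]: (614.5+536.1)/2 × 1.5 = 862.95
  [3→7]: (536.1+241.6)/2 × 4 = 1555.4
  [7→7.5]: (241.6+217.7)/2 × 0.5 = 114.825
  [7.5→9]: (217.7+159.3)/2 × 1.5 = 282.75
  [9→13]: (159.3+69.1)/2 × 4 = 456.8
  Sum = 3733.6 ng/mL·hr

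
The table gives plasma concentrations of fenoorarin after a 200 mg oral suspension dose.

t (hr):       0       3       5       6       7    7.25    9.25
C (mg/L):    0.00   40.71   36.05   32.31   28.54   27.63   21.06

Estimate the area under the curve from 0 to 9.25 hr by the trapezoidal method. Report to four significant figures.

AUC = 258.1 mg/L·hr

Trapezoidal AUC_0→9.25:
  [0→3]: (0.00+40.71)/2 × 3 = 61.065
  [3→5]: (40.71+36.05)/2 × 2 = 76.76
  [5→6]: (36.05+32.31)/2 × 1 = 34.18
  [6→7]: (32.31+28.54)/2 × 1 = 30.425
  [7→7.25]: (28.54+27.63)/2 × 0.25 = 7.02125
  [7.25→9.25]: (27.63+21.06)/2 × 2 = 48.69
  Sum = 258.14125 mg/L·hr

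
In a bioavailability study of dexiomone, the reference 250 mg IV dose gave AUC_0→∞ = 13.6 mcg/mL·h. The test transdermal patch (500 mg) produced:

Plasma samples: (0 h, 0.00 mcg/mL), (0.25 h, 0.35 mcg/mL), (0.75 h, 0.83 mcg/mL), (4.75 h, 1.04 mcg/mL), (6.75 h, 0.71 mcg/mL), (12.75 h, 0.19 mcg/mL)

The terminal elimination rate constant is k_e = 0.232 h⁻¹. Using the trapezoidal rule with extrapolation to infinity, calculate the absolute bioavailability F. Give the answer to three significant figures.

F = 0.344

Trapezoidal AUC_0→12.75 (transdermal patch):
  [0→0.25]: (0.00+0.35)/2 × 0.25 = 0.04375
  [0.25→0.75]: (0.35+0.83)/2 × 0.5 = 0.295
  [0.75→4.75]: (0.83+1.04)/2 × 4 = 3.74
  [4.75→6.75]: (1.04+0.71)/2 × 2 = 1.75
  [6.75→12.75]: (0.71+0.19)/2 × 6 = 2.7
  Sum = 8.52875 mcg/mL·h
Tail: C_last/k_e = 0.19/0.232 = 0.819
AUC_0→∞ (transdermal patch) = 8.52875 + 0.819 = 9.34775 mcg/mL·h
F = (AUC_ev/D_ev)/(AUC_iv/D_iv) = (9.34775/500)/(13.6/250) = 0.0186955/0.0544 = 0.3437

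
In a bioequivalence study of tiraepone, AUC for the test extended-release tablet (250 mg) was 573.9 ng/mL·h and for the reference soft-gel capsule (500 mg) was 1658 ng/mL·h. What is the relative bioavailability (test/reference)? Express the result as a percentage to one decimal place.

F_rel = 69.2%

F_rel = (AUC_test/D_test) / (AUC_ref/D_ref)
      = (573.9/250) / (1658/500)
      = 2.2956 / 3.316 = 0.6923 = 69.23%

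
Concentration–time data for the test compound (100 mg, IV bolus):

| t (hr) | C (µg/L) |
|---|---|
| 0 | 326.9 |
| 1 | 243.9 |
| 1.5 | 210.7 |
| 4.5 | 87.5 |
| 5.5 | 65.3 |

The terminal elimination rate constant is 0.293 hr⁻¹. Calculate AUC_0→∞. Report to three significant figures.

Trapezoidal AUC_0→5.5:
  [0→1]: (326.9+243.9)/2 × 1 = 285.4
  [1→1.5]: (243.9+210.7)/2 × 0.5 = 113.65
  [1.5→4.5]: (210.7+87.5)/2 × 3 = 447.3
  [4.5→5.5]: (87.5+65.3)/2 × 1 = 76.4
  Sum = 922.75 µg/L·hr
Extrapolated tail: C_last / k_e = 65.3 / 0.293 = 222.867
AUC_0→∞ = 922.75 + 222.867 = 1145.617 µg/L·hr

AUC = 1150 µg/L·hr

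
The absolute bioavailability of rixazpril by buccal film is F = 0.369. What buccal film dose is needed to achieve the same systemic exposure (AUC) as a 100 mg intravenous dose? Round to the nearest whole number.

For equal systemic exposure: F × D_ev = D_iv
D_ev = D_iv / F = 100 / 0.369 = 271.003 mg

D_buccal = 271 mg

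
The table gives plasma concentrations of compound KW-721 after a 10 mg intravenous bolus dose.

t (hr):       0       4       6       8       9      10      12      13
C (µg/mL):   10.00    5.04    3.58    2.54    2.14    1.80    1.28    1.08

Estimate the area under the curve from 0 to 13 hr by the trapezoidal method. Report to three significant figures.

Trapezoidal AUC_0→13:
  [0→4]: (10.00+5.04)/2 × 4 = 30.08
  [4→6]: (5.04+3.58)/2 × 2 = 8.62
  [6→8]: (3.58+2.54)/2 × 2 = 6.12
  [8→9]: (2.54+2.14)/2 × 1 = 2.34
  [9→10]: (2.14+1.80)/2 × 1 = 1.97
  [10→12]: (1.80+1.28)/2 × 2 = 3.08
  [12→13]: (1.28+1.08)/2 × 1 = 1.18
  Sum = 53.39 µg/mL·hr

AUC = 53.4 µg/mL·hr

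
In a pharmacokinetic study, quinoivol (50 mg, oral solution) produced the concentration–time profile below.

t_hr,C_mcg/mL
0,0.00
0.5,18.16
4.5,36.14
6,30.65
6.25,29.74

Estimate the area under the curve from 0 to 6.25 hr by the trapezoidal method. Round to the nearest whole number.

AUC = 171 mcg/mL·hr

Trapezoidal AUC_0→6.25:
  [0→0.5]: (0.00+18.16)/2 × 0.5 = 4.54
  [0.5→4.5]: (18.16+36.14)/2 × 4 = 108.6
  [4.5→6]: (36.14+30.65)/2 × 1.5 = 50.0925
  [6→6.25]: (30.65+29.74)/2 × 0.25 = 7.54875
  Sum = 170.78125 mcg/mL·hr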